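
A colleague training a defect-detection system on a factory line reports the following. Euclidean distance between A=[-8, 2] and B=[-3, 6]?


d = √((-8+ 3)² + (2-6)²)
  = √(25 + 16)
  = √41 = 6.4031

6.4031


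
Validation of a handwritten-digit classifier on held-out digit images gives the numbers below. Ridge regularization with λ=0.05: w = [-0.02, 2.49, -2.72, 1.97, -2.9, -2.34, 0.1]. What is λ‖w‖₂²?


‖w‖₂² = (-0.02)² + (2.49)² + (-2.72)² + (1.97)² + (-2.9)² + (-2.34)² + (0.1)²
     = 0.0004 + 6.2001 + 7.3984 + 3.8809 + 8.41 + 5.4756 + 0.01
     = 31.3754
λ·‖w‖₂² = 0.05·31.3754 = 1.56877

1.56877


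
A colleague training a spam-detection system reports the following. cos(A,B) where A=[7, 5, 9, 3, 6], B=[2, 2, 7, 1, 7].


A·B = 7·2 + 5·2 + 9·7 + 3·1 + 6·7 = 132
‖A‖ = √200 = 14.1421, ‖B‖ = √107 = 10.3441
cos = 132/(√200·√107) = 132/√21400 = 0.9023

0.9023


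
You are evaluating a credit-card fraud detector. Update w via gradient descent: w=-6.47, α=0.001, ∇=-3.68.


w_new = w - α·∇
= -6.47 - 0.001·-3.68
= -6.47 + 0.00368
= -6.46632

-6.46632


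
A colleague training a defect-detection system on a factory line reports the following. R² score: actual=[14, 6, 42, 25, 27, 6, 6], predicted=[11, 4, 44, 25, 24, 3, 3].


ȳ = 18
SS_res = Σ(y-ŷ)² = 44
SS_tot = Σ(y-ȳ)² = 1154
R² = 1 - SS_res/SS_tot = 1 - 0.0381 = 0.9619

0.9619


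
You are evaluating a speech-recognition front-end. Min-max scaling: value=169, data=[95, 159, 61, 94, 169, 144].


min=61, max=169
(169-61)/(169-61) = 108/108 = 1.0

1.0


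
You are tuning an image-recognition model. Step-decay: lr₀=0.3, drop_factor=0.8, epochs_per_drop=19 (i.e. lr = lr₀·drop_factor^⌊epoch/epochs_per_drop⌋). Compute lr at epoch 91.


n_drops = ⌊91/19⌋ = 4
lr = 0.3·0.8^4 = 0.3·0.4096 = 0.12288

0.12288


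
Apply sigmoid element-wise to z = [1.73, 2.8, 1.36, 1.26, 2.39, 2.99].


σ(1.73) = 1/(1+e^-1.73) = 0.8494
σ(2.8) = 1/(1+e^-2.8) = 0.9427
σ(1.36) = 1/(1+e^-1.36) = 0.7958
σ(1.26) = 1/(1+e^-1.26) = 0.779
σ(2.39) = 1/(1+e^-2.39) = 0.9161
σ(2.99) = 1/(1+e^-2.99) = 0.9521
result = [0.8494, 0.9427, 0.7958, 0.779, 0.9161, 0.9521]

[0.8494, 0.9427, 0.7958, 0.779, 0.9161, 0.9521]


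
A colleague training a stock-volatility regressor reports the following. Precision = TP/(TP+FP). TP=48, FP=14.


Precision = TP/(TP+FP)
= 48/(48+14)
= 48/62 = 77.42%

77.42%


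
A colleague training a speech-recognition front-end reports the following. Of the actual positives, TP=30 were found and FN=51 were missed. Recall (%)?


Recall = TP/(TP+FN)
= 30/(30+51)
= 30/81 = 37.04%

37.04%


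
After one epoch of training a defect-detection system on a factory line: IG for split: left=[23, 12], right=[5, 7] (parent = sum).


Parent = [28, 19], H_parent = 0.9734
H_left = 0.9275 (n=35), H_right = 0.9799 (n=12)
H_children = (35/47)·0.9275 + (12/47)·0.9799 = 0.9409
IG = 0.9734 - 0.9409 = 0.0325

0.0325


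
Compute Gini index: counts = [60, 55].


Probabilities: [60/115, 55/115] ≈ [0.5217, 0.4783]
Σpᵢ² = (3600 + 3025)/115² = 6625/13225
Gini = 1 - Σpᵢ² = 1 - 6625/13225 = 0.4991

0.4991


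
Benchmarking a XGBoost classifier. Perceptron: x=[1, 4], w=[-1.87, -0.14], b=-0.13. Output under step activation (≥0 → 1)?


z = (1)·(-1.87) + (4)·(-0.14) - 0.13
  = -2.56
step(z) = 0 (z<0)

0


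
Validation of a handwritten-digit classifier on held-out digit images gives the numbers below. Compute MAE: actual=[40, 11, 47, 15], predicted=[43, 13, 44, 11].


Absolute errors: |40-43|=3, |11-13|=2, |47-44|=3, |15-11|=4
Sum = 12
MAE = 12/4 = 3

3


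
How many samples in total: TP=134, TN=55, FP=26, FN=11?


Total = TP + TN + FP + FN
= 134 + 55 + 26 + 11
= 226
(Predicted positive: 160, predicted negative: 66)

226


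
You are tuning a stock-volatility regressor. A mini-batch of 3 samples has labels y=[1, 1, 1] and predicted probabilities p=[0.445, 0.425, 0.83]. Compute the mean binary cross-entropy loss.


L[0] = -ln(0.445) = 0.8097
L[1] = -ln(0.425) = 0.8557
L[2] = -ln(0.83) = 0.1863
mean = (0.8097 + 0.8557 + 0.1863)/3 = 0.6172

0.6172


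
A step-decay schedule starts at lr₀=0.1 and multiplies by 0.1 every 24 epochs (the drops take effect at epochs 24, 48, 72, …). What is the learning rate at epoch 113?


n_drops = ⌊113/24⌋ = 4
lr = 0.1·0.1^4 = 0.1·0.0001 = 0.00001

0.00001


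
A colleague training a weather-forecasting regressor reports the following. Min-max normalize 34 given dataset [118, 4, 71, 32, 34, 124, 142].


min=4, max=142
(34-4)/(142-4) = 30/138 = 0.2174

0.2174


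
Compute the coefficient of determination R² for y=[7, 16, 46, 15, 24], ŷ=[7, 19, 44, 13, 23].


ȳ = 21.6
SS_res = Σ(y-ŷ)² = 18
SS_tot = Σ(y-ȳ)² = 889.2
R² = 1 - SS_res/SS_tot = 1 - 0.0202 = 0.9798

0.9798


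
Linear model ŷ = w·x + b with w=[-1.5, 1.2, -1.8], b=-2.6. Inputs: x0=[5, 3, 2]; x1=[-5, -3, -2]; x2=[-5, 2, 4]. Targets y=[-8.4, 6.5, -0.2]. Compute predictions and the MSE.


ŷ0 = (-1.5)·(5) + (1.2)·(3) + (-1.8)·(2) - 2.6 = -10.1
ŷ1 = (-1.5)·(-5) + (1.2)·(-3) + (-1.8)·(-2) - 2.6 = 4.9
ŷ2 = (-1.5)·(-5) + (1.2)·(2) + (-1.8)·(4) - 2.6 = 0.1
errors² = [2.89, 2.56, 0.09]
MSE = 5.5400/3 = 1.8467

1.8467


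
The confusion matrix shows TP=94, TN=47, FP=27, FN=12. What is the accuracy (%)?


Accuracy = (TP+TN)/(TP+TN+FP+FN)
= (94+47)/(180)
= 141/180 = 78.33%

78.33%


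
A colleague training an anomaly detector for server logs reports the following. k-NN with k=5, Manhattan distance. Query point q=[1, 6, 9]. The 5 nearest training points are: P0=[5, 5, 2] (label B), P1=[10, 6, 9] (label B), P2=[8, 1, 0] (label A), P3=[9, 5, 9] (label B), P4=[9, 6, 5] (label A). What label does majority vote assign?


d(q,P0) = 12  (label B)
d(q,P1) = 9  (label B)
d(q,P2) = 21  (label A)
d(q,P3) = 9  (label B)
d(q,P4) = 12  (label A)
Votes: A=2, B=3
Majority → B

B


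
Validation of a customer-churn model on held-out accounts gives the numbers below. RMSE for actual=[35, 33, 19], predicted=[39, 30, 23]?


MSE = 41/3 = 13.6667
RMSE = √(41/3) = 3.6968

3.6968


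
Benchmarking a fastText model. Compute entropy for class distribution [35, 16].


Probabilities: [35/51, 16/51] ≈ [0.6863, 0.3137]
H = -((35/51)·log₂(35/51) + (16/51)·log₂(16/51))
  = 0.8974 bits

0.8974 bits


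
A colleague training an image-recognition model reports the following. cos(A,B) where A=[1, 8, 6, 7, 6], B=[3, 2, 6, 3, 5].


A·B = 1·3 + 8·2 + 6·6 + 7·3 + 6·5 = 106
‖A‖ = √186 = 13.6382, ‖B‖ = √83 = 9.1104
cos = 106/(√186·√83) = 106/√15438 = 0.8531

0.8531


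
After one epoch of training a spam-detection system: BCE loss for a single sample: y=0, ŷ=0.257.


BCE = -[y·ln(p) + (1-y)·ln(1-p)]
= -0 - 1·ln(1-0.257)
= -ln(0.743) = 0.2971

0.2971


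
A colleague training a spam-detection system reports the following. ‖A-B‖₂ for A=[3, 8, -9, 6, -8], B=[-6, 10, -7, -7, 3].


d = √((3+ 6)² + (8-10)² + (-9+ 7)² + (6+ 7)² + (-8-3)²)
  = √(81 + 4 + 4 + 169 + 121)
  = √379 = 19.4679

19.4679


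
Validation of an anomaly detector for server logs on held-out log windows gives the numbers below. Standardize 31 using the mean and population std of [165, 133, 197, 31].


μ = 131.5, σ = 62.2796
z = (31 - 131.5)/62.2796 = -1.6137

-1.6137


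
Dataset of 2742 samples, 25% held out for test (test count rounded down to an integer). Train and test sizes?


Test = ⌊2742·25/100⌋ = 685
Train = 2742 - 685 = 2057

Train: 2057, Test: 685


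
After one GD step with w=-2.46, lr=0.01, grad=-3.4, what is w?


w_new = w - α·∇
= -2.46 - 0.01·-3.4
= -2.46 + 0.034
= -2.426

-2.426


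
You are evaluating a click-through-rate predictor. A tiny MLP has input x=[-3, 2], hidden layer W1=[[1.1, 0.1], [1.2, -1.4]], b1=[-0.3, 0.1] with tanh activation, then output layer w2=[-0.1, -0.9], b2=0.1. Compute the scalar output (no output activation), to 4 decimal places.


z1[0] = (1.1)·(-3) + (0.1)·(2) - 0.3 = -3.4
z1[1] = (1.2)·(-3) + (-1.4)·(2) + 0.1 = -6.3
h = tanh(z1) = [-0.9978, -1.0]
output = (-0.1)·(-0.9978) + (-0.9)·(-1.0) + 0.1 = 1.0998

1.0998


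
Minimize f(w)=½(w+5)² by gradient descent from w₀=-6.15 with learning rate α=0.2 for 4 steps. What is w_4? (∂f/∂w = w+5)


step 1: grad = -6.15+5 = -1.15; w = -6.15 - 0.2·(-1.15) = -5.92
step 2: grad = -5.92+5 = -0.92; w = -5.92 - 0.2·(-0.92) = -5.736
step 3: grad = -5.736+5 = -0.736; w = -5.736 - 0.2·(-0.736) = -5.5888
step 4: grad = -5.5888+5 = -0.5888; w = -5.5888 - 0.2·(-0.5888) = -5.47104

-5.47104


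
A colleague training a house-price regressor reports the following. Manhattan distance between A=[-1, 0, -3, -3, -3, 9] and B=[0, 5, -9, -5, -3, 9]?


d = |-1-0| + |0-5| + |-3+ 9| + |-3+ 5| + |-3+ 3| + |9-9|
  = 1 + 5 + 6 + 2 + 0 + 0
  = 14

14


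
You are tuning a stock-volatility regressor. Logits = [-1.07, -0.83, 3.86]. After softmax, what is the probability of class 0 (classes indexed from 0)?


Exponentials: e^-1.07=0.343, e^-0.83=0.436, e^3.86=47.4654
Sum = 48.2444
Softmax = [0.0071, 0.009, 0.9839]
p[0] = 0.343/48.2444 = 0.0071

0.0071


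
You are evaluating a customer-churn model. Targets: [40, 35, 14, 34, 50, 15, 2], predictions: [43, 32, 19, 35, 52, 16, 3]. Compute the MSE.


Squared errors: (40-43)²=9, (35-32)²=9, (14-19)²=25, (34-35)²=1, (50-52)²=4, (15-16)²=1, (2-3)²=1
Sum = 50
MSE = 50/7 = 50/7

50/7


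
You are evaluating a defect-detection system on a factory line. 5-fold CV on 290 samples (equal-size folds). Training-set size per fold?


Fold size = 290/5 = 58
Training per fold = 290 - 58 = 232

232


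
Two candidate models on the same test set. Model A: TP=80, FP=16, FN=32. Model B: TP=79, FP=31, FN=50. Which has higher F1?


Model A: P=80/96=0.8333, R=80/112=0.7143, F1=2PR/(P+R)=2TP/(2TP+FP+FN)=160/208=0.7692
Model B: P=79/110=0.7182, R=79/129=0.6124, F1=2PR/(P+R)=2TP/(2TP+FP+FN)=158/239=0.6611
0.7692 > 0.6611 → Model A

Model A


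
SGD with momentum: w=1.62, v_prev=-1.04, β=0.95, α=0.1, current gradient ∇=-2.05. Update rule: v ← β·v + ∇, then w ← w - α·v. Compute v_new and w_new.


v_new = 0.95·-1.04 - 2.05 = -0.988 - 2.05 = -3.038
w_new = 1.62 - 0.1·-3.038 = 1.62 + 0.3038 = 1.9238

v_new=-3.038, w_new=1.9238


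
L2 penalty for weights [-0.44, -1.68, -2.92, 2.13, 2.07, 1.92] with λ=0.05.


‖w‖₂² = (-0.44)² + (-1.68)² + (-2.92)² + (2.13)² + (2.07)² + (1.92)²
     = 0.1936 + 2.8224 + 8.5264 + 4.5369 + 4.2849 + 3.6864
     = 24.0506
λ·‖w‖₂² = 0.05·24.0506 = 1.20253

1.20253


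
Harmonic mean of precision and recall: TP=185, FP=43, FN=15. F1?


Precision = 185/228 = 0.8114
Recall = 185/200 = 0.925
F1 = 2·P·R/(P+R) = 2·TP/(2·TP+FP+FN) = 370/(370+43+15) = 370/428 = 0.8645

0.8645


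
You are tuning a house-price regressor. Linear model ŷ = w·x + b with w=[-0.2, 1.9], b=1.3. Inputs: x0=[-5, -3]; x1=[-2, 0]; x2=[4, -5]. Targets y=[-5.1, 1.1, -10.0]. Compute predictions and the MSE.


ŷ0 = (-0.2)·(-5) + (1.9)·(-3) + 1.3 = -3.4
ŷ1 = (-0.2)·(-2) + (1.9)·(0) + 1.3 = 1.7
ŷ2 = (-0.2)·(4) + (1.9)·(-5) + 1.3 = -9.0
errors² = [2.89, 0.36, 1.0]
MSE = 4.2500/3 = 1.4167

1.4167


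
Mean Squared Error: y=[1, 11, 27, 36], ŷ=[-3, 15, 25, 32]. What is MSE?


Squared errors: (1+ 3)²=16, (11-15)²=16, (27-25)²=4, (36-32)²=16
Sum = 52
MSE = 52/4 = 13

13


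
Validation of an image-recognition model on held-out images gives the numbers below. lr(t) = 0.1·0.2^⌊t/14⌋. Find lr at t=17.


n_drops = ⌊17/14⌋ = 1
lr = 0.1·0.2^1 = 0.1·0.2 = 0.02

0.02


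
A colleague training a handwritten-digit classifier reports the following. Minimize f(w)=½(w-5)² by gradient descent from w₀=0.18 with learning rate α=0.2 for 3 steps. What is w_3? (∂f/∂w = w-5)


step 1: grad = 0.18-5 = -4.82; w = 0.18 - 0.2·(-4.82) = 1.144
step 2: grad = 1.144-5 = -3.856; w = 1.144 - 0.2·(-3.856) = 1.9152
step 3: grad = 1.9152-5 = -3.0848; w = 1.9152 - 0.2·(-3.0848) = 2.53216

2.53216


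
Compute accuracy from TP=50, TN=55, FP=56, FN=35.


Accuracy = (TP+TN)/(TP+TN+FP+FN)
= (50+55)/(196)
= 105/196 = 53.57%

53.57%


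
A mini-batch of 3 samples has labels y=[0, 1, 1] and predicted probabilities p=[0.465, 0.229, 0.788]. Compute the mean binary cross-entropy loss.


L[0] = -ln(1-0.465) = -ln(0.535) = 0.6255
L[1] = -ln(0.229) = 1.474
L[2] = -ln(0.788) = 0.2383
mean = (0.6255 + 1.474 + 0.2383)/3 = 0.7793

0.7793


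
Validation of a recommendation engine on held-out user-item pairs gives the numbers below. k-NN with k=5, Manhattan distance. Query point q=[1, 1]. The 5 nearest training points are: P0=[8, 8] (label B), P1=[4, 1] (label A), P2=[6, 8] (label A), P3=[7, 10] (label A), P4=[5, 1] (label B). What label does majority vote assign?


d(q,P0) = 14  (label B)
d(q,P1) = 3  (label A)
d(q,P2) = 12  (label A)
d(q,P3) = 15  (label A)
d(q,P4) = 4  (label B)
Votes: A=3, B=2
Majority → A

A


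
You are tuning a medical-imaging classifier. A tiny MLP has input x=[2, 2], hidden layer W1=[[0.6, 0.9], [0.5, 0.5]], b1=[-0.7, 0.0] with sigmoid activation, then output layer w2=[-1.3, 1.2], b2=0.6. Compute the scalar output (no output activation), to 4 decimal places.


z1[0] = (0.6)·(2) + (0.9)·(2) - 0.7 = 2.3
z1[1] = (0.5)·(2) + (0.5)·(2) + 0.0 = 2.0
h = sigmoid(z1) = [0.9089, 0.8808]
output = (-1.3)·(0.9089) + (1.2)·(0.8808) + 0.6 = 0.4754

0.4754


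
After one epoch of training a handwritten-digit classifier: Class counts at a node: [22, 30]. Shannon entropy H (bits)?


Probabilities: [22/52, 30/52] ≈ [0.4231, 0.5769]
H = -((22/52)·log₂(22/52) + (30/52)·log₂(30/52))
  = 0.9829 bits

0.9829 bits


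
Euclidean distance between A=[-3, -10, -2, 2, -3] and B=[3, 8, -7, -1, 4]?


d = √((-3-3)² + (-10-8)² + (-2+ 7)² + (2+ 1)² + (-3-4)²)
  = √(36 + 324 + 25 + 9 + 49)
  = √443 = 21.0476

21.0476


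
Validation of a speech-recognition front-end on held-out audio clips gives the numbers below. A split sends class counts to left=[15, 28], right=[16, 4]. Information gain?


Parent = [31, 32], H_parent = 0.9998
H_left = 0.933 (n=43), H_right = 0.7219 (n=20)
H_children = (43/63)·0.933 + (20/63)·0.7219 = 0.866
IG = 0.9998 - 0.866 = 0.1338

0.1338


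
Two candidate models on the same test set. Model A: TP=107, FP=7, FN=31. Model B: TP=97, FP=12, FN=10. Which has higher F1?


Model A: P=107/114=0.9386, R=107/138=0.7754, F1=2PR/(P+R)=2TP/(2TP+FP+FN)=214/252=0.8492
Model B: P=97/109=0.8899, R=97/107=0.9065, F1=2PR/(P+R)=2TP/(2TP+FP+FN)=194/216=0.8981
0.8492 < 0.8981 → Model B

Model B


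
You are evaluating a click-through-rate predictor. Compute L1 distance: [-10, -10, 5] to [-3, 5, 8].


d = |-10+ 3| + |-10-5| + |5-8|
  = 7 + 15 + 3
  = 25

25


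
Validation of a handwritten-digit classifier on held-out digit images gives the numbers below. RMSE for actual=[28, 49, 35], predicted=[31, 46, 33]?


MSE = 22/3 = 7.3333
RMSE = √(22/3) = 2.708

2.708


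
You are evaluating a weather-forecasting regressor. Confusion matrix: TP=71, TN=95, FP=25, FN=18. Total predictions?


Total = TP + TN + FP + FN
= 71 + 95 + 25 + 18
= 209
(Predicted positive: 96, predicted negative: 113)

209


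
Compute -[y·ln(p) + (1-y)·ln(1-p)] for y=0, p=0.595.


BCE = -[y·ln(p) + (1-y)·ln(1-p)]
= -0 - 1·ln(1-0.595)
= -ln(0.405) = 0.9039

0.9039


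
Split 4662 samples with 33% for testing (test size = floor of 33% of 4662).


Test = ⌊4662·33/100⌋ = 1538
Train = 4662 - 1538 = 3124

Train: 3124, Test: 1538


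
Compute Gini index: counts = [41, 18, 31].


Probabilities: [41/90, 18/90, 31/90] ≈ [0.4556, 0.2, 0.3444]
Σpᵢ² = (1681 + 324 + 961)/90² = 2966/8100
Gini = 1 - Σpᵢ² = 1 - 2966/8100 = 0.6338

0.6338


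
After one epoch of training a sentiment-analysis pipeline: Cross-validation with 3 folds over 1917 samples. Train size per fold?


Fold size = 1917/3 = 639
Training per fold = 1917 - 639 = 1278

1278


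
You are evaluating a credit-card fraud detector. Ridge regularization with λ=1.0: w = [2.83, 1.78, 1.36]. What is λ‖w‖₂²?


‖w‖₂² = (2.83)² + (1.78)² + (1.36)²
     = 8.0089 + 3.1684 + 1.8496
     = 13.0269
λ·‖w‖₂² = 1.0·13.0269 = 13.0269

13.0269


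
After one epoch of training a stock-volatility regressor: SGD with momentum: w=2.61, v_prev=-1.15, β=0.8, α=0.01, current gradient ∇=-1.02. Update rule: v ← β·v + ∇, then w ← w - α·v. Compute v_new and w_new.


v_new = 0.8·-1.15 - 1.02 = -0.92 - 1.02 = -1.94
w_new = 2.61 - 0.01·-1.94 = 2.61 + 0.0194 = 2.6294

v_new=-1.94, w_new=2.6294


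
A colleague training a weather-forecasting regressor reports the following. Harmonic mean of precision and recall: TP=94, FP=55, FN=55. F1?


Precision = 94/149 = 0.6309
Recall = 94/149 = 0.6309
F1 = 2·P·R/(P+R) = 2·TP/(2·TP+FP+FN) = 188/(188+55+55) = 188/298 = 0.6309

0.6309


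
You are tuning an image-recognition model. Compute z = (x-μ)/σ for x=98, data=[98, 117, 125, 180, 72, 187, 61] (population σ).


μ = 120, σ = 45.3431
z = (98 - 120)/45.3431 = -0.4852

-0.4852


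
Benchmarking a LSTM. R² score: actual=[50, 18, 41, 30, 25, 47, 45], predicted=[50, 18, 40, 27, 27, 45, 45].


ȳ = 36.5714
SS_res = Σ(y-ŷ)² = 18
SS_tot = Σ(y-ȳ)² = 901.71
R² = 1 - SS_res/SS_tot = 1 - 0.02 = 0.98

0.98


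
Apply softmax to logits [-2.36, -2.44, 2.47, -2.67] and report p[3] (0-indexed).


Exponentials: e^-2.36=0.0944, e^-2.44=0.0872, e^2.47=11.8224, e^-2.67=0.0693
Sum = 12.0733
Softmax = [0.0078, 0.0072, 0.9792, 0.0057]
p[3] = 0.0693/12.0733 = 0.0057

0.0057


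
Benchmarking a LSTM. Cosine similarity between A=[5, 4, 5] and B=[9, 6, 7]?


A·B = 5·9 + 4·6 + 5·7 = 104
‖A‖ = √66 = 8.124, ‖B‖ = √166 = 12.8841
cos = 104/(√66·√166) = 104/√10956 = 0.9936

0.9936


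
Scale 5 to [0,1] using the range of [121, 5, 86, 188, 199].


min=5, max=199
(5-5)/(199-5) = 0/194 = 0.0

0.0


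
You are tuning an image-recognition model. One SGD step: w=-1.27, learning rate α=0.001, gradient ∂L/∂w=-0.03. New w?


w_new = w - α·∇
= -1.27 - 0.001·-0.03
= -1.27 + 0.00003
= -1.26997

-1.26997


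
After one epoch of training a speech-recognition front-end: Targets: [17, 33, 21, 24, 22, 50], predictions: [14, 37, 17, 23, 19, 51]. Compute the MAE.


Absolute errors: |17-14|=3, |33-37|=4, |21-17|=4, |24-23|=1, |22-19|=3, |50-51|=1
Sum = 16
MAE = 16/6 = 8/3

8/3


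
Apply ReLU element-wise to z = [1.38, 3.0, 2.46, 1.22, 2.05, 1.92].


ReLU(1.38) = max(0, 1.38) = 1.38
ReLU(3.0) = max(0, 3.0) = 3.0
ReLU(2.46) = max(0, 2.46) = 2.46
ReLU(1.22) = max(0, 1.22) = 1.22
ReLU(2.05) = max(0, 2.05) = 2.05
ReLU(1.92) = max(0, 1.92) = 1.92
result = [1.38, 3.0, 2.46, 1.22, 2.05, 1.92]

[1.38, 3.0, 2.46, 1.22, 2.05, 1.92]


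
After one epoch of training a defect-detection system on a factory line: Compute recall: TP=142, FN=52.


Recall = TP/(TP+FN)
= 142/(142+52)
= 142/194 = 73.2%

73.2%


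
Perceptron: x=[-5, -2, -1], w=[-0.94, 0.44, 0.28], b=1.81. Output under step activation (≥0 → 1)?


z = (-5)·(-0.94) + (-2)·(0.44) + (-1)·(0.28) + 1.81
  = 5.35
step(z) = 1 (z≥0)

1


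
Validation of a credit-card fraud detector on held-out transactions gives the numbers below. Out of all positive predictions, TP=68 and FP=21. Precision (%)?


Precision = TP/(TP+FP)
= 68/(68+21)
= 68/89 = 76.4%

76.4%


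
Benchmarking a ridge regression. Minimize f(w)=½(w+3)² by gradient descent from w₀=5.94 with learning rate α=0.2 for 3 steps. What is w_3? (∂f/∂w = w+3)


step 1: grad = 5.94+3 = 8.94; w = 5.94 - 0.2·(8.94) = 4.152
step 2: grad = 4.152+3 = 7.152; w = 4.152 - 0.2·(7.152) = 2.7216
step 3: grad = 2.7216+3 = 5.7216; w = 2.7216 - 0.2·(5.7216) = 1.57728

1.57728


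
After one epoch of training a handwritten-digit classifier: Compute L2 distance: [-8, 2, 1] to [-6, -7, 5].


d = √((-8+ 6)² + (2+ 7)² + (1-5)²)
  = √(4 + 81 + 16)
  = √101 = 10.0499

10.0499


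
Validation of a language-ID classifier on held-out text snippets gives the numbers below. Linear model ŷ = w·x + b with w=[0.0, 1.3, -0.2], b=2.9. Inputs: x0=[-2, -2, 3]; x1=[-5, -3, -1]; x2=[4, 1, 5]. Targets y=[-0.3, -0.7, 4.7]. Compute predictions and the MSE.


ŷ0 = (0.0)·(-2) + (1.3)·(-2) + (-0.2)·(3) + 2.9 = -0.3
ŷ1 = (0.0)·(-5) + (1.3)·(-3) + (-0.2)·(-1) + 2.9 = -0.8
ŷ2 = (0.0)·(4) + (1.3)·(1) + (-0.2)·(5) + 2.9 = 3.2
errors² = [0.0, 0.01, 2.25]
MSE = 2.2600/3 = 0.7533

0.7533


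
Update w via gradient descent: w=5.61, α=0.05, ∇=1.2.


w_new = w - α·∇
= 5.61 - 0.05·1.2
= 5.61 - 0.06
= 5.55

5.55


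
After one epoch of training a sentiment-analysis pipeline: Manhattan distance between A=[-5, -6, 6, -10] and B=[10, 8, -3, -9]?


d = |-5-10| + |-6-8| + |6+ 3| + |-10+ 9|
  = 15 + 14 + 9 + 1
  = 39

39


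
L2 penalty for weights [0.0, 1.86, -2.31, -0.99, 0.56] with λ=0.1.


‖w‖₂² = (0.0)² + (1.86)² + (-2.31)² + (-0.99)² + (0.56)²
     = 0 + 3.4596 + 5.3361 + 0.9801 + 0.3136
     = 10.0894
λ·‖w‖₂² = 0.1·10.0894 = 1.00894

1.00894


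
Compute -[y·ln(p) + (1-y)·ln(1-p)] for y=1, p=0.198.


BCE = -[y·ln(p) + (1-y)·ln(1-p)]
= -1·ln(0.198) - 0
= -ln(0.198) = 1.6195

1.6195


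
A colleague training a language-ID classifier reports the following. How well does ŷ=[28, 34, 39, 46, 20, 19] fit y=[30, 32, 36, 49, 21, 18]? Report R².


ȳ = 31
SS_res = Σ(y-ŷ)² = 28
SS_tot = Σ(y-ȳ)² = 620
R² = 1 - SS_res/SS_tot = 1 - 0.0452 = 0.9548

0.9548


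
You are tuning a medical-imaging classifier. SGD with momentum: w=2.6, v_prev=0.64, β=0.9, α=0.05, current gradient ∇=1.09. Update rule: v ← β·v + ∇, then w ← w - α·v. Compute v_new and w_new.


v_new = 0.9·0.64 + 1.09 = 0.576 + 1.09 = 1.666
w_new = 2.6 - 0.05·1.666 = 2.6 - 0.0833 = 2.5167

v_new=1.666, w_new=2.5167


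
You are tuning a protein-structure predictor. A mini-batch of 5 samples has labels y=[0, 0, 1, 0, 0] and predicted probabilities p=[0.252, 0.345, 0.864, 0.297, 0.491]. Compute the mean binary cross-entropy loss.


L[0] = -ln(1-0.252) = -ln(0.748) = 0.2904
L[1] = -ln(1-0.345) = -ln(0.655) = 0.4231
L[2] = -ln(0.864) = 0.1462
L[3] = -ln(1-0.297) = -ln(0.703) = 0.3524
L[4] = -ln(1-0.491) = -ln(0.509) = 0.6753
mean = (0.2904 + 0.4231 + 0.1462 + 0.3524 + 0.6753)/5 = 0.3775

0.3775


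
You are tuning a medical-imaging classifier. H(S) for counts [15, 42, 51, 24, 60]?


Probabilities: [15/192, 42/192, 51/192, 24/192, 60/192] ≈ [0.0781, 0.2188, 0.2656, 0.125, 0.3125]
H = -((15/192)·log₂(15/192) + (42/192)·log₂(42/192) + (51/192)·log₂(51/192) + (24/192)·log₂(24/192) + (60/192)·log₂(60/192))
  = 2.1744 bits

2.1744 bits


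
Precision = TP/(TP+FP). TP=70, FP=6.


Precision = TP/(TP+FP)
= 70/(70+6)
= 70/76 = 92.11%

92.11%


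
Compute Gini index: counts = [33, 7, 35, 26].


Probabilities: [33/101, 7/101, 35/101, 26/101] ≈ [0.3267, 0.0693, 0.3465, 0.2574]
Σpᵢ² = (1089 + 49 + 1225 + 676)/101² = 3039/10201
Gini = 1 - Σpᵢ² = 1 - 3039/10201 = 0.7021

0.7021


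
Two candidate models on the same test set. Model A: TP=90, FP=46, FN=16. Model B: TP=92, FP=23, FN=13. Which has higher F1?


Model A: P=90/136=0.6618, R=90/106=0.8491, F1=2PR/(P+R)=2TP/(2TP+FP+FN)=180/242=0.7438
Model B: P=92/115=0.8, R=92/105=0.8762, F1=2PR/(P+R)=2TP/(2TP+FP+FN)=184/220=0.8364
0.7438 < 0.8364 → Model B

Model B


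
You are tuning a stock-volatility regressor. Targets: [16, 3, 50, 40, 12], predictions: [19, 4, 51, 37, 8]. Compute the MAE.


Absolute errors: |16-19|=3, |3-4|=1, |50-51|=1, |40-37|=3, |12-8|=4
Sum = 12
MAE = 12/5 = 12/5

12/5


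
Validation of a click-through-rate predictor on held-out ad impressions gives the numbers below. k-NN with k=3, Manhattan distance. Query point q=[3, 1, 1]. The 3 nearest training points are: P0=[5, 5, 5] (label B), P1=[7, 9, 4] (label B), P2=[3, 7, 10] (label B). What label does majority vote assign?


d(q,P0) = 10  (label B)
d(q,P1) = 15  (label B)
d(q,P2) = 15  (label B)
Votes: A=0, B=3
Majority → B

B


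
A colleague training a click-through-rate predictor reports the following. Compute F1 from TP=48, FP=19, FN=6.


Precision = 48/67 = 0.7164
Recall = 48/54 = 0.8889
F1 = 2·P·R/(P+R) = 2·TP/(2·TP+FP+FN) = 96/(96+19+6) = 96/121 = 0.7934

0.7934


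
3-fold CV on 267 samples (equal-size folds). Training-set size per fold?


Fold size = 267/3 = 89
Training per fold = 267 - 89 = 178

178


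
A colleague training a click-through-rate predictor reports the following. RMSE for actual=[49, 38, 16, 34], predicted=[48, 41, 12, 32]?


MSE = 30/4 = 7.5
RMSE = √(30/4) = 2.7386

2.7386


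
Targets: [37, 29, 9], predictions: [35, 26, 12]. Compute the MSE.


Squared errors: (37-35)²=4, (29-26)²=9, (9-12)²=9
Sum = 22
MSE = 22/3 = 22/3

22/3


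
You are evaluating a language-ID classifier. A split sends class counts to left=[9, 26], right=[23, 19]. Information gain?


Parent = [32, 45], H_parent = 0.9793
H_left = 0.8224 (n=35), H_right = 0.9934 (n=42)
H_children = (35/77)·0.8224 + (42/77)·0.9934 = 0.9157
IG = 0.9793 - 0.9157 = 0.0636

0.0636


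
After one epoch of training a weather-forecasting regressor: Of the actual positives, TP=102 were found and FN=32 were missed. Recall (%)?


Recall = TP/(TP+FN)
= 102/(102+32)
= 102/134 = 76.12%

76.12%


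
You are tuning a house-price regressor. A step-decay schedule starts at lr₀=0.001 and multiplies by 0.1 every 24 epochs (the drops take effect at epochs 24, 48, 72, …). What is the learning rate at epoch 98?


n_drops = ⌊98/24⌋ = 4
lr = 0.001·0.1^4 = 0.001·0.0001 = 0.0000001

0.0000001


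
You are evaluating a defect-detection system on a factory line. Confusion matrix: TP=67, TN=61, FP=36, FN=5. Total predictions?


Total = TP + TN + FP + FN
= 67 + 61 + 36 + 5
= 169
(Predicted positive: 103, predicted negative: 66)

169


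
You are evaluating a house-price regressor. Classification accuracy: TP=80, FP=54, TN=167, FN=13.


Accuracy = (TP+TN)/(TP+TN+FP+FN)
= (80+167)/(314)
= 247/314 = 78.66%

78.66%


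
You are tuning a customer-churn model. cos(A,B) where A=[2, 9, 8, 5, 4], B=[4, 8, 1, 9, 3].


A·B = 2·4 + 9·8 + 8·1 + 5·9 + 4·3 = 145
‖A‖ = √190 = 13.784, ‖B‖ = √171 = 13.0767
cos = 145/(√190·√171) = 145/√32490 = 0.8044

0.8044


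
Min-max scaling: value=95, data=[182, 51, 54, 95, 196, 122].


min=51, max=196
(95-51)/(196-51) = 44/145 = 0.3034

0.3034


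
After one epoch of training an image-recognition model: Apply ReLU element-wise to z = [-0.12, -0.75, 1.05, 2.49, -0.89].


ReLU(-0.12) = max(0, -0.12) = 0.0
ReLU(-0.75) = max(0, -0.75) = 0.0
ReLU(1.05) = max(0, 1.05) = 1.05
ReLU(2.49) = max(0, 2.49) = 2.49
ReLU(-0.89) = max(0, -0.89) = 0.0
result = [0.0, 0.0, 1.05, 2.49, 0.0]

[0.0, 0.0, 1.05, 2.49, 0.0]


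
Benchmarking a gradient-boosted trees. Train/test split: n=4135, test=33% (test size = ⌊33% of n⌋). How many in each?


Test = ⌊4135·33/100⌋ = 1364
Train = 4135 - 1364 = 2771

Train: 2771, Test: 1364


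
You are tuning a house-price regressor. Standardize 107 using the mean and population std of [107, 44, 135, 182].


μ = 117, σ = 49.945
z = (107 - 117)/49.945 = -0.2002

-0.2002


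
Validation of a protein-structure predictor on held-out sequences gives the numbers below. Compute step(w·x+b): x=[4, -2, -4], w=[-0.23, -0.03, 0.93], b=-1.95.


z = (4)·(-0.23) + (-2)·(-0.03) + (-4)·(0.93) - 1.95
  = -6.53
step(z) = 0 (z<0)

0


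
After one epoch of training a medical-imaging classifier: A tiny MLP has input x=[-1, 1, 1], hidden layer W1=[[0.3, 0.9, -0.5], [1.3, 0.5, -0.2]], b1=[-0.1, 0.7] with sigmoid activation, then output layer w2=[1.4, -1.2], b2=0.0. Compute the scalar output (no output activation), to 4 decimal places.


z1[0] = (0.3)·(-1) + (0.9)·(1) + (-0.5)·(1) - 0.1 = 0.0
z1[1] = (1.3)·(-1) + (0.5)·(1) + (-0.2)·(1) + 0.7 = -0.3
h = sigmoid(z1) = [0.5, 0.4256]
output = (1.4)·(0.5) + (-1.2)·(0.4256) + 0.0 = 0.1893

0.1893


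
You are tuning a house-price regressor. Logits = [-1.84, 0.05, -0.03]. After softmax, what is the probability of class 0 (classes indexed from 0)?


Exponentials: e^-1.84=0.1588, e^0.05=1.0513, e^-0.03=0.9704
Sum = 2.1805
Softmax = [0.0728, 0.4821, 0.445]
p[0] = 0.1588/2.1805 = 0.0728

0.0728


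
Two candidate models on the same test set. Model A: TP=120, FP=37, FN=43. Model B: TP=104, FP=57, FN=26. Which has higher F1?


Model A: P=120/157=0.7643, R=120/163=0.7362, F1=2PR/(P+R)=2TP/(2TP+FP+FN)=240/320=0.75
Model B: P=104/161=0.646, R=104/130=0.8, F1=2PR/(P+R)=2TP/(2TP+FP+FN)=208/291=0.7148
0.75 > 0.7148 → Model A

Model A


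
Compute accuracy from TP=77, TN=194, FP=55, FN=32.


Accuracy = (TP+TN)/(TP+TN+FP+FN)
= (77+194)/(358)
= 271/358 = 75.7%

75.7%


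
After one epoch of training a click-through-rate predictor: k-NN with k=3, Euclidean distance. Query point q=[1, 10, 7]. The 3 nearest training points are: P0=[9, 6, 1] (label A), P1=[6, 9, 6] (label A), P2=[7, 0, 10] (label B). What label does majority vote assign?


d(q,P0) = 10.7703  (label A)
d(q,P1) = 5.1962  (label A)
d(q,P2) = 12.0416  (label B)
Votes: A=2, B=1
Majority → A

A


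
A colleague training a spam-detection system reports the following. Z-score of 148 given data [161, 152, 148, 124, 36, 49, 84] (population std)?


μ = 107.7143, σ = 47.5716
z = (148 - 107.7143)/47.5716 = 0.8468

0.8468


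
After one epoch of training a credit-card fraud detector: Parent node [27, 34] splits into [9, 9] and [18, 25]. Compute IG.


Parent = [27, 34], H_parent = 0.9905
H_left = 1 (n=18), H_right = 0.9808 (n=43)
H_children = (18/61)·1 + (43/61)·0.9808 = 0.9865
IG = 0.9905 - 0.9865 = 0.004

0.004


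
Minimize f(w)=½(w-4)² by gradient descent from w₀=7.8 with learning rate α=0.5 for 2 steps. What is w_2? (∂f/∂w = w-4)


step 1: grad = 7.8-4 = 3.8; w = 7.8 - 0.5·(3.8) = 5.9
step 2: grad = 5.9-4 = 1.9; w = 5.9 - 0.5·(1.9) = 4.95

4.95


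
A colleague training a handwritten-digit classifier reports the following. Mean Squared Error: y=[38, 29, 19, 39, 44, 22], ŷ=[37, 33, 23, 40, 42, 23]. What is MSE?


Squared errors: (38-37)²=1, (29-33)²=16, (19-23)²=16, (39-40)²=1, (44-42)²=4, (22-23)²=1
Sum = 39
MSE = 39/6 = 13/2

13/2


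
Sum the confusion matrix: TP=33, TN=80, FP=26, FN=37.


Total = TP + TN + FP + FN
= 33 + 80 + 26 + 37
= 176
(Predicted positive: 59, predicted negative: 117)

176


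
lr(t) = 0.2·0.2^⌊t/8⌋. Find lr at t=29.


n_drops = ⌊29/8⌋ = 3
lr = 0.2·0.2^3 = 0.2·0.008 = 0.0016

0.0016


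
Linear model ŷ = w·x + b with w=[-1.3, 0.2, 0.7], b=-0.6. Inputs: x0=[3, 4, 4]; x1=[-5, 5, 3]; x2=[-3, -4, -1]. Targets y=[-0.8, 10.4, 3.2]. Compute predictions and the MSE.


ŷ0 = (-1.3)·(3) + (0.2)·(4) + (0.7)·(4) - 0.6 = -0.9
ŷ1 = (-1.3)·(-5) + (0.2)·(5) + (0.7)·(3) - 0.6 = 9.0
ŷ2 = (-1.3)·(-3) + (0.2)·(-4) + (0.7)·(-1) - 0.6 = 1.8
errors² = [0.01, 1.96, 1.96]
MSE = 3.9300/3 = 1.31

1.31


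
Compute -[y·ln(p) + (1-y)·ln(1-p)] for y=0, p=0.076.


BCE = -[y·ln(p) + (1-y)·ln(1-p)]
= -0 - 1·ln(1-0.076)
= -ln(0.924) = 0.079

0.079


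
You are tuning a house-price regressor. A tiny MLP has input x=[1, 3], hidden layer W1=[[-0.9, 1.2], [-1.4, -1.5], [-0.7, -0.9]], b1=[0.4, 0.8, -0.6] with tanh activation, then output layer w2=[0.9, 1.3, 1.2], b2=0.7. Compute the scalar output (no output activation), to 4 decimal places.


z1[0] = (-0.9)·(1) + (1.2)·(3) + 0.4 = 3.1
z1[1] = (-1.4)·(1) + (-1.5)·(3) + 0.8 = -5.1
z1[2] = (-0.7)·(1) + (-0.9)·(3) - 0.6 = -4.0
h = tanh(z1) = [0.9959, -0.9999, -0.9993]
output = (0.9)·(0.9959) + (1.3)·(-0.9999) + (1.2)·(-0.9993) + 0.7 = -0.9027

-0.9027


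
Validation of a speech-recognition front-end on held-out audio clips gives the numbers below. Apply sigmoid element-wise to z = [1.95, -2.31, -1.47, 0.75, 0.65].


σ(1.95) = 1/(1+e^-1.95) = 0.8754
σ(-2.31) = 1/(1+e^2.31) = 0.0903
σ(-1.47) = 1/(1+e^1.47) = 0.1869
σ(0.75) = 1/(1+e^-0.75) = 0.6792
σ(0.65) = 1/(1+e^-0.65) = 0.657
result = [0.8754, 0.0903, 0.1869, 0.6792, 0.657]

[0.8754, 0.0903, 0.1869, 0.6792, 0.657]


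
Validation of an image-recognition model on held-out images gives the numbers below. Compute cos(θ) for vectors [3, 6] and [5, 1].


A·B = 3·5 + 6·1 = 21
‖A‖ = √45 = 6.7082, ‖B‖ = √26 = 5.099
cos = 21/(√45·√26) = 21/√1170 = 0.6139

0.6139


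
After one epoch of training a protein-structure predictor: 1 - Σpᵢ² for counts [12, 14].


Probabilities: [12/26, 14/26] ≈ [0.4615, 0.5385]
Σpᵢ² = (144 + 196)/26² = 340/676
Gini = 1 - Σpᵢ² = 1 - 340/676 = 0.497

0.497


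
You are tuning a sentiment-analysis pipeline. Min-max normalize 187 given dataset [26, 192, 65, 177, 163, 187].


min=26, max=192
(187-26)/(192-26) = 161/166 = 0.9699

0.9699


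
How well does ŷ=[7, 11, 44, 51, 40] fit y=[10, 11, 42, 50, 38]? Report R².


ȳ = 30.2
SS_res = Σ(y-ŷ)² = 18
SS_tot = Σ(y-ȳ)² = 1368.8
R² = 1 - SS_res/SS_tot = 1 - 0.0132 = 0.9868

0.9868


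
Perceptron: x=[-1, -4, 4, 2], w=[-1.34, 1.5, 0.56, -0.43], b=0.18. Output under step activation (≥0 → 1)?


z = (-1)·(-1.34) + (-4)·(1.5) + (4)·(0.56) + (2)·(-0.43) + 0.18
  = -3.1
step(z) = 0 (z<0)

0


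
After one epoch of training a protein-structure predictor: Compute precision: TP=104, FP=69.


Precision = TP/(TP+FP)
= 104/(104+69)
= 104/173 = 60.12%

60.12%


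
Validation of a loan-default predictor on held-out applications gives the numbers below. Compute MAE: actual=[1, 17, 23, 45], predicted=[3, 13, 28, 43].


Absolute errors: |1-3|=2, |17-13|=4, |23-28|=5, |45-43|=2
Sum = 13
MAE = 13/4 = 13/4

13/4


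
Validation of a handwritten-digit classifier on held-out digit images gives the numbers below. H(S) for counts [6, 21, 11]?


Probabilities: [6/38, 21/38, 11/38] ≈ [0.1579, 0.5526, 0.2895]
H = -((6/38)·log₂(6/38) + (21/38)·log₂(21/38) + (11/38)·log₂(11/38))
  = 1.411 bits

1.411 bits


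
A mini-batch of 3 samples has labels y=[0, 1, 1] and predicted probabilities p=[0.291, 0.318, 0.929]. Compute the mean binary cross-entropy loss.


L[0] = -ln(1-0.291) = -ln(0.709) = 0.3439
L[1] = -ln(0.318) = 1.1457
L[2] = -ln(0.929) = 0.0736
mean = (0.3439 + 1.1457 + 0.0736)/3 = 0.5211

0.5211


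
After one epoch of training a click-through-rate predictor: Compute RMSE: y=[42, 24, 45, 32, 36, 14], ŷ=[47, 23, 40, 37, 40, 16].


MSE = 96/6 = 16
RMSE = √(96/6) = 4.0

4.0


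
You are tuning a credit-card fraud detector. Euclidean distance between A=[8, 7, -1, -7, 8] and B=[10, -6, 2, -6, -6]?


d = √((8-10)² + (7+ 6)² + (-1-2)² + (-7+ 6)² + (8+ 6)²)
  = √(4 + 169 + 9 + 1 + 196)
  = √379 = 19.4679

19.4679


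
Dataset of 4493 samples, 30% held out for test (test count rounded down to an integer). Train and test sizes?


Test = ⌊4493·30/100⌋ = 1347
Train = 4493 - 1347 = 3146

Train: 3146, Test: 1347


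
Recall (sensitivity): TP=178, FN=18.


Recall = TP/(TP+FN)
= 178/(178+18)
= 178/196 = 90.82%

90.82%


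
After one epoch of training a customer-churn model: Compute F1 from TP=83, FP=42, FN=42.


Precision = 83/125 = 0.664
Recall = 83/125 = 0.664
F1 = 2·P·R/(P+R) = 2·TP/(2·TP+FP+FN) = 166/(166+42+42) = 166/250 = 0.664

0.664


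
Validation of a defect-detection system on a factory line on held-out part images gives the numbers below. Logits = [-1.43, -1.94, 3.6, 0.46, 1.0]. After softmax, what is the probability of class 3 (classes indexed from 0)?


Exponentials: e^-1.43=0.2393, e^-1.94=0.1437, e^3.6=36.5982, e^0.46=1.5841, e^1.0=2.7183
Sum = 41.2836
Softmax = [0.0058, 0.0035, 0.8865, 0.0384, 0.0658]
p[3] = 1.5841/41.2836 = 0.0384

0.0384


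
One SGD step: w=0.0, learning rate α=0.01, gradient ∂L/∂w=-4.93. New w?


w_new = w - α·∇
= 0.0 - 0.01·-4.93
= 0.0 + 0.0493
= 0.0493

0.0493


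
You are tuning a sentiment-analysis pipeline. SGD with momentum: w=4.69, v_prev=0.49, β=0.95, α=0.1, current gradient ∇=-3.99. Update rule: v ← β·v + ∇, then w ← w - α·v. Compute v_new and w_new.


v_new = 0.95·0.49 - 3.99 = 0.4655 - 3.99 = -3.5245
w_new = 4.69 - 0.1·-3.5245 = 4.69 + 0.35245 = 5.04245

v_new=-3.5245, w_new=5.04245


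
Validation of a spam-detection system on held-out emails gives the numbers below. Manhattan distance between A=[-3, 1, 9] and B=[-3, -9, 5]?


d = |-3+ 3| + |1+ 9| + |9-5|
  = 0 + 10 + 4
  = 14

14


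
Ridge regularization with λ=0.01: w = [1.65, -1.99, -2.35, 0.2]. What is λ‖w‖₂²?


‖w‖₂² = (1.65)² + (-1.99)² + (-2.35)² + (0.2)²
     = 2.7225 + 3.9601 + 5.5225 + 0.04
     = 12.2451
λ·‖w‖₂² = 0.01·12.2451 = 0.122451

0.122451


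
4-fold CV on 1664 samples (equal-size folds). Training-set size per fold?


Fold size = 1664/4 = 416
Training per fold = 1664 - 416 = 1248

1248


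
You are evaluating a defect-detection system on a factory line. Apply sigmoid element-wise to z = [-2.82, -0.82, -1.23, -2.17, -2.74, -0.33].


σ(-2.82) = 1/(1+e^2.82) = 0.0563
σ(-0.82) = 1/(1+e^0.82) = 0.3058
σ(-1.23) = 1/(1+e^1.23) = 0.2262
σ(-2.17) = 1/(1+e^2.17) = 0.1025
σ(-2.74) = 1/(1+e^2.74) = 0.0607
σ(-0.33) = 1/(1+e^0.33) = 0.4182
result = [0.0563, 0.3058, 0.2262, 0.1025, 0.0607, 0.4182]

[0.0563, 0.3058, 0.2262, 0.1025, 0.0607, 0.4182]


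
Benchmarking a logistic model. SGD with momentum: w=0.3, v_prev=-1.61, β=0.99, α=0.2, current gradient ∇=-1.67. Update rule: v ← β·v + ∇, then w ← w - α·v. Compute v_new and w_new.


v_new = 0.99·-1.61 - 1.67 = -1.5939 - 1.67 = -3.2639
w_new = 0.3 - 0.2·-3.2639 = 0.3 + 0.65278 = 0.95278

v_new=-3.2639, w_new=0.95278


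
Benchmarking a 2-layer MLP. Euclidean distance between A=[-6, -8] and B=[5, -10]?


d = √((-6-5)² + (-8+ 10)²)
  = √(121 + 4)
  = √125 = 11.1803

11.1803


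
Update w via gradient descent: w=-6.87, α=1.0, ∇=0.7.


w_new = w - α·∇
= -6.87 - 1.0·0.7
= -6.87 - 0.7
= -7.57

-7.57


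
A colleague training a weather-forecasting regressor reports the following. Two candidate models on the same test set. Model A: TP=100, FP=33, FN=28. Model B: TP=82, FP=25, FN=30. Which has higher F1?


Model A: P=100/133=0.7519, R=100/128=0.7812, F1=2PR/(P+R)=2TP/(2TP+FP+FN)=200/261=0.7663
Model B: P=82/107=0.7664, R=82/112=0.7321, F1=2PR/(P+R)=2TP/(2TP+FP+FN)=164/219=0.7489
0.7663 > 0.7489 → Model A

Model A


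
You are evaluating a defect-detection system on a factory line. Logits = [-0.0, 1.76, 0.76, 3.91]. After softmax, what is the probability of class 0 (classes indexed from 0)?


Exponentials: e^-0.0=1, e^1.76=5.8124, e^0.76=2.1383, e^3.91=49.899
Sum = 58.8497
Softmax = [0.017, 0.0988, 0.0363, 0.8479]
p[0] = 1/58.8497 = 0.017

0.017


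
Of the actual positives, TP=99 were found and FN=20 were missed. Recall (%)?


Recall = TP/(TP+FN)
= 99/(99+20)
= 99/119 = 83.19%

83.19%


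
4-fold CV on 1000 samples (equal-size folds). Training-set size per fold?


Fold size = 1000/4 = 250
Training per fold = 1000 - 250 = 750

750


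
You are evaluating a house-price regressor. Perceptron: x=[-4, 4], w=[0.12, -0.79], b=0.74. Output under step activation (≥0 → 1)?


z = (-4)·(0.12) + (4)·(-0.79) + 0.74
  = -2.9
step(z) = 0 (z<0)

0


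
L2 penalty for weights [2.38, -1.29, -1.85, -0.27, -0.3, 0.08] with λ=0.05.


‖w‖₂² = (2.38)² + (-1.29)² + (-1.85)² + (-0.27)² + (-0.3)² + (0.08)²
     = 5.6644 + 1.6641 + 3.4225 + 0.0729 + 0.09 + 0.0064
     = 10.9203
λ·‖w‖₂² = 0.05·10.9203 = 0.546015

0.546015
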